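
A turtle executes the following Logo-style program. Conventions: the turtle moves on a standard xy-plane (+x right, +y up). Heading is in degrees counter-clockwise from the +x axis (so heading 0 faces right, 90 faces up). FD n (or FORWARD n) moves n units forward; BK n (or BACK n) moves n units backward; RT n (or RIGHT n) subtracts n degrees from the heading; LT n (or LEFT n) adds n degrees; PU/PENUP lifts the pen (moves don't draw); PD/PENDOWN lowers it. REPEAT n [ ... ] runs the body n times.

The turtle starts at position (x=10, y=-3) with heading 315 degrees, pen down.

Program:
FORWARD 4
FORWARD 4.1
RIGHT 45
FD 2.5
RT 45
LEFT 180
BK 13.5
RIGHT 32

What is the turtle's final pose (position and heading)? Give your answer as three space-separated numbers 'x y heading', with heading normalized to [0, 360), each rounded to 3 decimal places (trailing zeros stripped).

Answer: 6.182 -20.774 13

Derivation:
Executing turtle program step by step:
Start: pos=(10,-3), heading=315, pen down
FD 4: (10,-3) -> (12.828,-5.828) [heading=315, draw]
FD 4.1: (12.828,-5.828) -> (15.728,-8.728) [heading=315, draw]
RT 45: heading 315 -> 270
FD 2.5: (15.728,-8.728) -> (15.728,-11.228) [heading=270, draw]
RT 45: heading 270 -> 225
LT 180: heading 225 -> 45
BK 13.5: (15.728,-11.228) -> (6.182,-20.774) [heading=45, draw]
RT 32: heading 45 -> 13
Final: pos=(6.182,-20.774), heading=13, 4 segment(s) drawn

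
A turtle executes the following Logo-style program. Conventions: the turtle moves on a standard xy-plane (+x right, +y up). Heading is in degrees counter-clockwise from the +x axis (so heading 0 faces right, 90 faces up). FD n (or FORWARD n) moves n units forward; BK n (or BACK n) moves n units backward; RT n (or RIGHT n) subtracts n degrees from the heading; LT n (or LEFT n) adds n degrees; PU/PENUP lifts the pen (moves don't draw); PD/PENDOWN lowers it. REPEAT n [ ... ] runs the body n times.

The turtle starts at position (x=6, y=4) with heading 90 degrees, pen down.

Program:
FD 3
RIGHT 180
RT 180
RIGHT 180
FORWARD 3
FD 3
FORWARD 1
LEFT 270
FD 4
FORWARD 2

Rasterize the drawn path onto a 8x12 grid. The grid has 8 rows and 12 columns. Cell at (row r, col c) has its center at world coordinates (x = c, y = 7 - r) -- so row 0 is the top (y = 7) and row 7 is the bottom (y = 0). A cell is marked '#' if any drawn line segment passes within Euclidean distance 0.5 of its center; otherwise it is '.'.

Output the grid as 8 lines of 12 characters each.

Segment 0: (6,4) -> (6,7)
Segment 1: (6,7) -> (6,4)
Segment 2: (6,4) -> (6,1)
Segment 3: (6,1) -> (6,0)
Segment 4: (6,0) -> (2,-0)
Segment 5: (2,-0) -> (0,-0)

Answer: ......#.....
......#.....
......#.....
......#.....
......#.....
......#.....
......#.....
#######.....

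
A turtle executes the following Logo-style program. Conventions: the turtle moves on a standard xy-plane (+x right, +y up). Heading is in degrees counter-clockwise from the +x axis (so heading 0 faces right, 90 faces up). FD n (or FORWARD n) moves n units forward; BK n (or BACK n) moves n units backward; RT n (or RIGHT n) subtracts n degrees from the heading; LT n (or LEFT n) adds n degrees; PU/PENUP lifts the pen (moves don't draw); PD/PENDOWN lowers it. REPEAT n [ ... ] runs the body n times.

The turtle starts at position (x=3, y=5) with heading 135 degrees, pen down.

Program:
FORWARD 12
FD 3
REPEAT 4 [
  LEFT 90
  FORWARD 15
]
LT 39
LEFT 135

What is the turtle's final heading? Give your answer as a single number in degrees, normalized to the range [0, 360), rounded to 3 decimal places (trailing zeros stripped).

Answer: 309

Derivation:
Executing turtle program step by step:
Start: pos=(3,5), heading=135, pen down
FD 12: (3,5) -> (-5.485,13.485) [heading=135, draw]
FD 3: (-5.485,13.485) -> (-7.607,15.607) [heading=135, draw]
REPEAT 4 [
  -- iteration 1/4 --
  LT 90: heading 135 -> 225
  FD 15: (-7.607,15.607) -> (-18.213,5) [heading=225, draw]
  -- iteration 2/4 --
  LT 90: heading 225 -> 315
  FD 15: (-18.213,5) -> (-7.607,-5.607) [heading=315, draw]
  -- iteration 3/4 --
  LT 90: heading 315 -> 45
  FD 15: (-7.607,-5.607) -> (3,5) [heading=45, draw]
  -- iteration 4/4 --
  LT 90: heading 45 -> 135
  FD 15: (3,5) -> (-7.607,15.607) [heading=135, draw]
]
LT 39: heading 135 -> 174
LT 135: heading 174 -> 309
Final: pos=(-7.607,15.607), heading=309, 6 segment(s) drawn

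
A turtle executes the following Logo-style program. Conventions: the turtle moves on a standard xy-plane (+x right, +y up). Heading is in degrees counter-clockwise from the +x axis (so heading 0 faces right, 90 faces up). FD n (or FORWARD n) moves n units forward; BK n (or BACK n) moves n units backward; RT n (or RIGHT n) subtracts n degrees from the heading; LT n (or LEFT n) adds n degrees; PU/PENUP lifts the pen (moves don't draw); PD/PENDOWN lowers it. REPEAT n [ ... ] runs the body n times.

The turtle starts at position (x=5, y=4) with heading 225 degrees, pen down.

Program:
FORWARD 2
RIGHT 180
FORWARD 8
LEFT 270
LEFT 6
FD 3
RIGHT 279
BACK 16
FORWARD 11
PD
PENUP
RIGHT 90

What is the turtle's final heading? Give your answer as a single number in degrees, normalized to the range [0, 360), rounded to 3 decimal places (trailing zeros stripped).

Executing turtle program step by step:
Start: pos=(5,4), heading=225, pen down
FD 2: (5,4) -> (3.586,2.586) [heading=225, draw]
RT 180: heading 225 -> 45
FD 8: (3.586,2.586) -> (9.243,8.243) [heading=45, draw]
LT 270: heading 45 -> 315
LT 6: heading 315 -> 321
FD 3: (9.243,8.243) -> (11.574,6.355) [heading=321, draw]
RT 279: heading 321 -> 42
BK 16: (11.574,6.355) -> (-0.316,-4.351) [heading=42, draw]
FD 11: (-0.316,-4.351) -> (7.858,3.009) [heading=42, draw]
PD: pen down
PU: pen up
RT 90: heading 42 -> 312
Final: pos=(7.858,3.009), heading=312, 5 segment(s) drawn

Answer: 312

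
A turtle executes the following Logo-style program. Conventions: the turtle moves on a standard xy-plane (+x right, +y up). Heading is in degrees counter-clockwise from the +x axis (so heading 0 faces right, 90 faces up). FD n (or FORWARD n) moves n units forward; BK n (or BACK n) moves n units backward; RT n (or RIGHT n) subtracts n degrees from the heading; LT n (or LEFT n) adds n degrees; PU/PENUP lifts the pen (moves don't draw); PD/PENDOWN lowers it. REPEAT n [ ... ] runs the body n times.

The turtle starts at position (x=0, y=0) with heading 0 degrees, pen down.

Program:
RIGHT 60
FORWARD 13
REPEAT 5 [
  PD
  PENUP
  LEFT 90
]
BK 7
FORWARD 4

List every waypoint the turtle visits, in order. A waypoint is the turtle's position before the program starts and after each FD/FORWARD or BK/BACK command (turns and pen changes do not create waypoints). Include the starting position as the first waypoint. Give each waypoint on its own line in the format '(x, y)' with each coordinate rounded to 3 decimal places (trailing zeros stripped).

Executing turtle program step by step:
Start: pos=(0,0), heading=0, pen down
RT 60: heading 0 -> 300
FD 13: (0,0) -> (6.5,-11.258) [heading=300, draw]
REPEAT 5 [
  -- iteration 1/5 --
  PD: pen down
  PU: pen up
  LT 90: heading 300 -> 30
  -- iteration 2/5 --
  PD: pen down
  PU: pen up
  LT 90: heading 30 -> 120
  -- iteration 3/5 --
  PD: pen down
  PU: pen up
  LT 90: heading 120 -> 210
  -- iteration 4/5 --
  PD: pen down
  PU: pen up
  LT 90: heading 210 -> 300
  -- iteration 5/5 --
  PD: pen down
  PU: pen up
  LT 90: heading 300 -> 30
]
BK 7: (6.5,-11.258) -> (0.438,-14.758) [heading=30, move]
FD 4: (0.438,-14.758) -> (3.902,-12.758) [heading=30, move]
Final: pos=(3.902,-12.758), heading=30, 1 segment(s) drawn
Waypoints (4 total):
(0, 0)
(6.5, -11.258)
(0.438, -14.758)
(3.902, -12.758)

Answer: (0, 0)
(6.5, -11.258)
(0.438, -14.758)
(3.902, -12.758)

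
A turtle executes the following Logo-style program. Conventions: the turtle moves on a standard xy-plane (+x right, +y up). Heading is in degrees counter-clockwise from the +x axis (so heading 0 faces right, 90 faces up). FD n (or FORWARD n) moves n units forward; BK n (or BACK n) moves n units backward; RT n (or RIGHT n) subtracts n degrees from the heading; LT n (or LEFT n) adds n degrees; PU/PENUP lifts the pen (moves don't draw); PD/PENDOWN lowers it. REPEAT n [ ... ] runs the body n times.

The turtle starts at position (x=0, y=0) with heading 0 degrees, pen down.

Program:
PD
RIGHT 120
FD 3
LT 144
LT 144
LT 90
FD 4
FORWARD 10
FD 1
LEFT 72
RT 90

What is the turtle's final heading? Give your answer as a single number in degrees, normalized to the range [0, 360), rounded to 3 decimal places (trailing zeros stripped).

Answer: 240

Derivation:
Executing turtle program step by step:
Start: pos=(0,0), heading=0, pen down
PD: pen down
RT 120: heading 0 -> 240
FD 3: (0,0) -> (-1.5,-2.598) [heading=240, draw]
LT 144: heading 240 -> 24
LT 144: heading 24 -> 168
LT 90: heading 168 -> 258
FD 4: (-1.5,-2.598) -> (-2.332,-6.511) [heading=258, draw]
FD 10: (-2.332,-6.511) -> (-4.411,-16.292) [heading=258, draw]
FD 1: (-4.411,-16.292) -> (-4.619,-17.27) [heading=258, draw]
LT 72: heading 258 -> 330
RT 90: heading 330 -> 240
Final: pos=(-4.619,-17.27), heading=240, 4 segment(s) drawn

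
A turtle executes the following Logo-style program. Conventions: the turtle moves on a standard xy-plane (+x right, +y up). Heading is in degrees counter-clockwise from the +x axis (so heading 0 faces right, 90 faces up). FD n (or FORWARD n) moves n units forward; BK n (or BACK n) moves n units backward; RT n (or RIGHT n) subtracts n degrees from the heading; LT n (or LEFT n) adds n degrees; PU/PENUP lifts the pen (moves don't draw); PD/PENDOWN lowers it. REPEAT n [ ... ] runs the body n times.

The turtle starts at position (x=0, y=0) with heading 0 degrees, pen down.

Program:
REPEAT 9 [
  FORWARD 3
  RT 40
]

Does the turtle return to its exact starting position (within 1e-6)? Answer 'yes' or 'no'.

Executing turtle program step by step:
Start: pos=(0,0), heading=0, pen down
REPEAT 9 [
  -- iteration 1/9 --
  FD 3: (0,0) -> (3,0) [heading=0, draw]
  RT 40: heading 0 -> 320
  -- iteration 2/9 --
  FD 3: (3,0) -> (5.298,-1.928) [heading=320, draw]
  RT 40: heading 320 -> 280
  -- iteration 3/9 --
  FD 3: (5.298,-1.928) -> (5.819,-4.883) [heading=280, draw]
  RT 40: heading 280 -> 240
  -- iteration 4/9 --
  FD 3: (5.819,-4.883) -> (4.319,-7.481) [heading=240, draw]
  RT 40: heading 240 -> 200
  -- iteration 5/9 --
  FD 3: (4.319,-7.481) -> (1.5,-8.507) [heading=200, draw]
  RT 40: heading 200 -> 160
  -- iteration 6/9 --
  FD 3: (1.5,-8.507) -> (-1.319,-7.481) [heading=160, draw]
  RT 40: heading 160 -> 120
  -- iteration 7/9 --
  FD 3: (-1.319,-7.481) -> (-2.819,-4.883) [heading=120, draw]
  RT 40: heading 120 -> 80
  -- iteration 8/9 --
  FD 3: (-2.819,-4.883) -> (-2.298,-1.928) [heading=80, draw]
  RT 40: heading 80 -> 40
  -- iteration 9/9 --
  FD 3: (-2.298,-1.928) -> (0,0) [heading=40, draw]
  RT 40: heading 40 -> 0
]
Final: pos=(0,0), heading=0, 9 segment(s) drawn

Start position: (0, 0)
Final position: (0, 0)
Distance = 0; < 1e-6 -> CLOSED

Answer: yes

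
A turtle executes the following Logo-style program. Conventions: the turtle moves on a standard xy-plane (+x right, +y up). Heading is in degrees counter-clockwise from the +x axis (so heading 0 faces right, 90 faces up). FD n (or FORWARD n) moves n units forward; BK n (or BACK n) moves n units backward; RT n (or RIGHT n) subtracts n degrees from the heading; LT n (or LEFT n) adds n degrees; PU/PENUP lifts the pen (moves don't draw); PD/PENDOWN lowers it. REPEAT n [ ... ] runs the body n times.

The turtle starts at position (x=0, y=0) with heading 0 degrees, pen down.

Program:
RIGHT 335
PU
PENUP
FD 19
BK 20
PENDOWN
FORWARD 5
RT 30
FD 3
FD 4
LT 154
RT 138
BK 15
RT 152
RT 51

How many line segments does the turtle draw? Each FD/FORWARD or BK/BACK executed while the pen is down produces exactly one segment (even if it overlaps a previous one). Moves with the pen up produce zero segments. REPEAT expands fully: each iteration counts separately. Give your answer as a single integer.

Answer: 4

Derivation:
Executing turtle program step by step:
Start: pos=(0,0), heading=0, pen down
RT 335: heading 0 -> 25
PU: pen up
PU: pen up
FD 19: (0,0) -> (17.22,8.03) [heading=25, move]
BK 20: (17.22,8.03) -> (-0.906,-0.423) [heading=25, move]
PD: pen down
FD 5: (-0.906,-0.423) -> (3.625,1.69) [heading=25, draw]
RT 30: heading 25 -> 355
FD 3: (3.625,1.69) -> (6.614,1.429) [heading=355, draw]
FD 4: (6.614,1.429) -> (10.599,1.08) [heading=355, draw]
LT 154: heading 355 -> 149
RT 138: heading 149 -> 11
BK 15: (10.599,1.08) -> (-4.126,-1.782) [heading=11, draw]
RT 152: heading 11 -> 219
RT 51: heading 219 -> 168
Final: pos=(-4.126,-1.782), heading=168, 4 segment(s) drawn
Segments drawn: 4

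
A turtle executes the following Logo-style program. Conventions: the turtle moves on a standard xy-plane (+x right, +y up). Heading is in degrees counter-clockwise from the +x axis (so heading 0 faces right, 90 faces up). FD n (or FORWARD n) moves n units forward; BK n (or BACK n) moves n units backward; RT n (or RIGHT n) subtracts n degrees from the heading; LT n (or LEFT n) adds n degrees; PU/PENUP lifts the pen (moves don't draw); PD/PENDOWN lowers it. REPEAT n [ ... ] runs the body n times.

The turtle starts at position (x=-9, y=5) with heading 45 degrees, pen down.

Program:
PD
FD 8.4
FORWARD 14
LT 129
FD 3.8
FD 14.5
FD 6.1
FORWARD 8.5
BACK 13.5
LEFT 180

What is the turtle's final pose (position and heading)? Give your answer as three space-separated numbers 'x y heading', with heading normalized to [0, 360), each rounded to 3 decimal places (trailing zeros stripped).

Answer: -12.455 22.867 354

Derivation:
Executing turtle program step by step:
Start: pos=(-9,5), heading=45, pen down
PD: pen down
FD 8.4: (-9,5) -> (-3.06,10.94) [heading=45, draw]
FD 14: (-3.06,10.94) -> (6.839,20.839) [heading=45, draw]
LT 129: heading 45 -> 174
FD 3.8: (6.839,20.839) -> (3.06,21.236) [heading=174, draw]
FD 14.5: (3.06,21.236) -> (-11.361,22.752) [heading=174, draw]
FD 6.1: (-11.361,22.752) -> (-17.427,23.39) [heading=174, draw]
FD 8.5: (-17.427,23.39) -> (-25.881,24.278) [heading=174, draw]
BK 13.5: (-25.881,24.278) -> (-12.455,22.867) [heading=174, draw]
LT 180: heading 174 -> 354
Final: pos=(-12.455,22.867), heading=354, 7 segment(s) drawn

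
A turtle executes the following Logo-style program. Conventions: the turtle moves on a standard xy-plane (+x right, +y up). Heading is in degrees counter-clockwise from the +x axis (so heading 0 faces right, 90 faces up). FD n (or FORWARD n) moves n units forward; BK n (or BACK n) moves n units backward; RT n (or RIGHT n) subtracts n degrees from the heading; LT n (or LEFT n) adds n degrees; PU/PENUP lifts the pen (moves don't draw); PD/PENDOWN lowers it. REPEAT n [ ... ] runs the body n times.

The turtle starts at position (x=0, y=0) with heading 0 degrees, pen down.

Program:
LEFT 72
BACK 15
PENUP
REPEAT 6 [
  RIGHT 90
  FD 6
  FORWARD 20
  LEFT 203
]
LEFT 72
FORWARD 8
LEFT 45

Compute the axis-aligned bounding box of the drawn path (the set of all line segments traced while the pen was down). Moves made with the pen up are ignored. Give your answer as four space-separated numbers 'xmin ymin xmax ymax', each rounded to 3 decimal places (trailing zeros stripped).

Answer: -4.635 -14.266 0 0

Derivation:
Executing turtle program step by step:
Start: pos=(0,0), heading=0, pen down
LT 72: heading 0 -> 72
BK 15: (0,0) -> (-4.635,-14.266) [heading=72, draw]
PU: pen up
REPEAT 6 [
  -- iteration 1/6 --
  RT 90: heading 72 -> 342
  FD 6: (-4.635,-14.266) -> (1.071,-16.12) [heading=342, move]
  FD 20: (1.071,-16.12) -> (20.092,-22.3) [heading=342, move]
  LT 203: heading 342 -> 185
  -- iteration 2/6 --
  RT 90: heading 185 -> 95
  FD 6: (20.092,-22.3) -> (19.569,-16.323) [heading=95, move]
  FD 20: (19.569,-16.323) -> (17.826,3.601) [heading=95, move]
  LT 203: heading 95 -> 298
  -- iteration 3/6 --
  RT 90: heading 298 -> 208
  FD 6: (17.826,3.601) -> (12.528,0.784) [heading=208, move]
  FD 20: (12.528,0.784) -> (-5.13,-8.605) [heading=208, move]
  LT 203: heading 208 -> 51
  -- iteration 4/6 --
  RT 90: heading 51 -> 321
  FD 6: (-5.13,-8.605) -> (-0.468,-12.381) [heading=321, move]
  FD 20: (-0.468,-12.381) -> (15.075,-24.968) [heading=321, move]
  LT 203: heading 321 -> 164
  -- iteration 5/6 --
  RT 90: heading 164 -> 74
  FD 6: (15.075,-24.968) -> (16.729,-19.2) [heading=74, move]
  FD 20: (16.729,-19.2) -> (22.242,0.025) [heading=74, move]
  LT 203: heading 74 -> 277
  -- iteration 6/6 --
  RT 90: heading 277 -> 187
  FD 6: (22.242,0.025) -> (16.287,-0.706) [heading=187, move]
  FD 20: (16.287,-0.706) -> (-3.564,-3.144) [heading=187, move]
  LT 203: heading 187 -> 30
]
LT 72: heading 30 -> 102
FD 8: (-3.564,-3.144) -> (-5.228,4.682) [heading=102, move]
LT 45: heading 102 -> 147
Final: pos=(-5.228,4.682), heading=147, 1 segment(s) drawn

Segment endpoints: x in {-4.635, 0}, y in {-14.266, 0}
xmin=-4.635, ymin=-14.266, xmax=0, ymax=0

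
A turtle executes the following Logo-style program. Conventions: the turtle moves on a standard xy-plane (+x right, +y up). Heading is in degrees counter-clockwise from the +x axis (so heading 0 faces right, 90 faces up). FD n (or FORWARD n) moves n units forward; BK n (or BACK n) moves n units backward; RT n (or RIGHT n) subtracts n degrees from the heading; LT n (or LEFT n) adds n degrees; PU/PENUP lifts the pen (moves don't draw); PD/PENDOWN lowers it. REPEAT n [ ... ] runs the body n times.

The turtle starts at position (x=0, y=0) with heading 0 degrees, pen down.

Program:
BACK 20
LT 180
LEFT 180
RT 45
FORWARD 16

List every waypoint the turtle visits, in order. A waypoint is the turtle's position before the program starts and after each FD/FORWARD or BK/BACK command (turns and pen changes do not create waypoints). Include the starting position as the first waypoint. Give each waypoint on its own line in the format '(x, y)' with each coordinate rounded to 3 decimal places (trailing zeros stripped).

Answer: (0, 0)
(-20, 0)
(-8.686, -11.314)

Derivation:
Executing turtle program step by step:
Start: pos=(0,0), heading=0, pen down
BK 20: (0,0) -> (-20,0) [heading=0, draw]
LT 180: heading 0 -> 180
LT 180: heading 180 -> 0
RT 45: heading 0 -> 315
FD 16: (-20,0) -> (-8.686,-11.314) [heading=315, draw]
Final: pos=(-8.686,-11.314), heading=315, 2 segment(s) drawn
Waypoints (3 total):
(0, 0)
(-20, 0)
(-8.686, -11.314)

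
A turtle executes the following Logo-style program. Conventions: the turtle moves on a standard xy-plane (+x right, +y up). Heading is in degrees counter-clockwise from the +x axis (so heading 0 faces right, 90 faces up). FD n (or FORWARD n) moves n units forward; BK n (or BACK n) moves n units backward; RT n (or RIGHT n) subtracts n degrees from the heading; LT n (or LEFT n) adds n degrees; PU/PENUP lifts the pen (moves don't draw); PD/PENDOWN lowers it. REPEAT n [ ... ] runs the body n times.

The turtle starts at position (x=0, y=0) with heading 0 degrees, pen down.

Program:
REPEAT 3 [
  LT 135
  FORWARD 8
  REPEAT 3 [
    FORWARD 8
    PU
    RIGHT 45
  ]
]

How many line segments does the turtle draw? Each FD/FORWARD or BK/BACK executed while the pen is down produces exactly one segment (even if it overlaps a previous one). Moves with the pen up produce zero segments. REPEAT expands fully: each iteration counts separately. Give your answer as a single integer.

Executing turtle program step by step:
Start: pos=(0,0), heading=0, pen down
REPEAT 3 [
  -- iteration 1/3 --
  LT 135: heading 0 -> 135
  FD 8: (0,0) -> (-5.657,5.657) [heading=135, draw]
  REPEAT 3 [
    -- iteration 1/3 --
    FD 8: (-5.657,5.657) -> (-11.314,11.314) [heading=135, draw]
    PU: pen up
    RT 45: heading 135 -> 90
    -- iteration 2/3 --
    FD 8: (-11.314,11.314) -> (-11.314,19.314) [heading=90, move]
    PU: pen up
    RT 45: heading 90 -> 45
    -- iteration 3/3 --
    FD 8: (-11.314,19.314) -> (-5.657,24.971) [heading=45, move]
    PU: pen up
    RT 45: heading 45 -> 0
  ]
  -- iteration 2/3 --
  LT 135: heading 0 -> 135
  FD 8: (-5.657,24.971) -> (-11.314,30.627) [heading=135, move]
  REPEAT 3 [
    -- iteration 1/3 --
    FD 8: (-11.314,30.627) -> (-16.971,36.284) [heading=135, move]
    PU: pen up
    RT 45: heading 135 -> 90
    -- iteration 2/3 --
    FD 8: (-16.971,36.284) -> (-16.971,44.284) [heading=90, move]
    PU: pen up
    RT 45: heading 90 -> 45
    -- iteration 3/3 --
    FD 8: (-16.971,44.284) -> (-11.314,49.941) [heading=45, move]
    PU: pen up
    RT 45: heading 45 -> 0
  ]
  -- iteration 3/3 --
  LT 135: heading 0 -> 135
  FD 8: (-11.314,49.941) -> (-16.971,55.598) [heading=135, move]
  REPEAT 3 [
    -- iteration 1/3 --
    FD 8: (-16.971,55.598) -> (-22.627,61.255) [heading=135, move]
    PU: pen up
    RT 45: heading 135 -> 90
    -- iteration 2/3 --
    FD 8: (-22.627,61.255) -> (-22.627,69.255) [heading=90, move]
    PU: pen up
    RT 45: heading 90 -> 45
    -- iteration 3/3 --
    FD 8: (-22.627,69.255) -> (-16.971,74.912) [heading=45, move]
    PU: pen up
    RT 45: heading 45 -> 0
  ]
]
Final: pos=(-16.971,74.912), heading=0, 2 segment(s) drawn
Segments drawn: 2

Answer: 2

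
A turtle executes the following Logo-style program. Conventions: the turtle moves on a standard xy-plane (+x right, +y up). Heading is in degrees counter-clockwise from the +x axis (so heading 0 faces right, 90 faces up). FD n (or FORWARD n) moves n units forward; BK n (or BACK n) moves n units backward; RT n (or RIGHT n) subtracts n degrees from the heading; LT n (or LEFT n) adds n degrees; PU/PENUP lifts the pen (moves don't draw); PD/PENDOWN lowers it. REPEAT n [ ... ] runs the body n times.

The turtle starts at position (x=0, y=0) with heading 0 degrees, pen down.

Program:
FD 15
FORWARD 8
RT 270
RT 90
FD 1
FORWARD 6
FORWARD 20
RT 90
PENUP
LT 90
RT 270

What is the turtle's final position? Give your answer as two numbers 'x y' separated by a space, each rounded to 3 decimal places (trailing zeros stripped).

Answer: 50 0

Derivation:
Executing turtle program step by step:
Start: pos=(0,0), heading=0, pen down
FD 15: (0,0) -> (15,0) [heading=0, draw]
FD 8: (15,0) -> (23,0) [heading=0, draw]
RT 270: heading 0 -> 90
RT 90: heading 90 -> 0
FD 1: (23,0) -> (24,0) [heading=0, draw]
FD 6: (24,0) -> (30,0) [heading=0, draw]
FD 20: (30,0) -> (50,0) [heading=0, draw]
RT 90: heading 0 -> 270
PU: pen up
LT 90: heading 270 -> 0
RT 270: heading 0 -> 90
Final: pos=(50,0), heading=90, 5 segment(s) drawn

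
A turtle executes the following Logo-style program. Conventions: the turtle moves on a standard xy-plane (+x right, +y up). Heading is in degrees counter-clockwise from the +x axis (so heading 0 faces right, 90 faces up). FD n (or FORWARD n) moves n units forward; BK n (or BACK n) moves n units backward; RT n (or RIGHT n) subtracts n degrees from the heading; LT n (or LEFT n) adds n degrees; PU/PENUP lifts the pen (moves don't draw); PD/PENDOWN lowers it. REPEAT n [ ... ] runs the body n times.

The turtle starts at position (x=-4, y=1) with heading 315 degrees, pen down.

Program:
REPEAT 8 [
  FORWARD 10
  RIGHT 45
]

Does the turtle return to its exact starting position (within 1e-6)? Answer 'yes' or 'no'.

Answer: yes

Derivation:
Executing turtle program step by step:
Start: pos=(-4,1), heading=315, pen down
REPEAT 8 [
  -- iteration 1/8 --
  FD 10: (-4,1) -> (3.071,-6.071) [heading=315, draw]
  RT 45: heading 315 -> 270
  -- iteration 2/8 --
  FD 10: (3.071,-6.071) -> (3.071,-16.071) [heading=270, draw]
  RT 45: heading 270 -> 225
  -- iteration 3/8 --
  FD 10: (3.071,-16.071) -> (-4,-23.142) [heading=225, draw]
  RT 45: heading 225 -> 180
  -- iteration 4/8 --
  FD 10: (-4,-23.142) -> (-14,-23.142) [heading=180, draw]
  RT 45: heading 180 -> 135
  -- iteration 5/8 --
  FD 10: (-14,-23.142) -> (-21.071,-16.071) [heading=135, draw]
  RT 45: heading 135 -> 90
  -- iteration 6/8 --
  FD 10: (-21.071,-16.071) -> (-21.071,-6.071) [heading=90, draw]
  RT 45: heading 90 -> 45
  -- iteration 7/8 --
  FD 10: (-21.071,-6.071) -> (-14,1) [heading=45, draw]
  RT 45: heading 45 -> 0
  -- iteration 8/8 --
  FD 10: (-14,1) -> (-4,1) [heading=0, draw]
  RT 45: heading 0 -> 315
]
Final: pos=(-4,1), heading=315, 8 segment(s) drawn

Start position: (-4, 1)
Final position: (-4, 1)
Distance = 0; < 1e-6 -> CLOSED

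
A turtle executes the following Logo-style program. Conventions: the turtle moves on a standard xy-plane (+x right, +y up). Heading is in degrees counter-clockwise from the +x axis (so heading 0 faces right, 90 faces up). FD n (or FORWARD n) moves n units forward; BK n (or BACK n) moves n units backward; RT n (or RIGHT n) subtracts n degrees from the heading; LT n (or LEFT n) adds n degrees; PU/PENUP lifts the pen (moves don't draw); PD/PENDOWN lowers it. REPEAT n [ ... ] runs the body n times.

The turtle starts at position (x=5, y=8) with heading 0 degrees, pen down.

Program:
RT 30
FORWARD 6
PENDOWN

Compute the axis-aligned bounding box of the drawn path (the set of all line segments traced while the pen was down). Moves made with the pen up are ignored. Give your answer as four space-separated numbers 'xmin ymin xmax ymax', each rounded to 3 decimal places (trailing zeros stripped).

Answer: 5 5 10.196 8

Derivation:
Executing turtle program step by step:
Start: pos=(5,8), heading=0, pen down
RT 30: heading 0 -> 330
FD 6: (5,8) -> (10.196,5) [heading=330, draw]
PD: pen down
Final: pos=(10.196,5), heading=330, 1 segment(s) drawn

Segment endpoints: x in {5, 10.196}, y in {5, 8}
xmin=5, ymin=5, xmax=10.196, ymax=8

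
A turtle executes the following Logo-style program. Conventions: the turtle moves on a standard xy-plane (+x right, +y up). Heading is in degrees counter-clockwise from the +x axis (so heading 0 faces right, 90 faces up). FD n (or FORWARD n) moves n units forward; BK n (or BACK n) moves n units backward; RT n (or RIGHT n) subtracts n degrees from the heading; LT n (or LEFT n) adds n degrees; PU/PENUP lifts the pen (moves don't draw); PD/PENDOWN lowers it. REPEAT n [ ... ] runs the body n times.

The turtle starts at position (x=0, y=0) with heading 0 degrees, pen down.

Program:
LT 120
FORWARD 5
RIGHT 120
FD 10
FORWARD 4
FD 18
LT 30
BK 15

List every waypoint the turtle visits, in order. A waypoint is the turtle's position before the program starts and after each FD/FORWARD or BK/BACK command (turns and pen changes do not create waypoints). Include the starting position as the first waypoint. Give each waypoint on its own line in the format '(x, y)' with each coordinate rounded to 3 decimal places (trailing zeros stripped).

Answer: (0, 0)
(-2.5, 4.33)
(7.5, 4.33)
(11.5, 4.33)
(29.5, 4.33)
(16.51, -3.17)

Derivation:
Executing turtle program step by step:
Start: pos=(0,0), heading=0, pen down
LT 120: heading 0 -> 120
FD 5: (0,0) -> (-2.5,4.33) [heading=120, draw]
RT 120: heading 120 -> 0
FD 10: (-2.5,4.33) -> (7.5,4.33) [heading=0, draw]
FD 4: (7.5,4.33) -> (11.5,4.33) [heading=0, draw]
FD 18: (11.5,4.33) -> (29.5,4.33) [heading=0, draw]
LT 30: heading 0 -> 30
BK 15: (29.5,4.33) -> (16.51,-3.17) [heading=30, draw]
Final: pos=(16.51,-3.17), heading=30, 5 segment(s) drawn
Waypoints (6 total):
(0, 0)
(-2.5, 4.33)
(7.5, 4.33)
(11.5, 4.33)
(29.5, 4.33)
(16.51, -3.17)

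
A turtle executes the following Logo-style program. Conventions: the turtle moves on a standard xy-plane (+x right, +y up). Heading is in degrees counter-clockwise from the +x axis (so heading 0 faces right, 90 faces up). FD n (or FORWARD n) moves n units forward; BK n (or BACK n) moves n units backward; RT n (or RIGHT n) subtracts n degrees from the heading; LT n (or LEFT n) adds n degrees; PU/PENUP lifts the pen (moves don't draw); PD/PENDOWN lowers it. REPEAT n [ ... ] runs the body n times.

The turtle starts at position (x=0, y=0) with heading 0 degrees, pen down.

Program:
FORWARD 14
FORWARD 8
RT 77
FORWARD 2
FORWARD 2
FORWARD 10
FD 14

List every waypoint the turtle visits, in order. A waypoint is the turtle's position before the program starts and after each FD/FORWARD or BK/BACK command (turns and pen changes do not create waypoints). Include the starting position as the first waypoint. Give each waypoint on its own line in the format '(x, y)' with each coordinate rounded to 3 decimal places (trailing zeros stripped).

Executing turtle program step by step:
Start: pos=(0,0), heading=0, pen down
FD 14: (0,0) -> (14,0) [heading=0, draw]
FD 8: (14,0) -> (22,0) [heading=0, draw]
RT 77: heading 0 -> 283
FD 2: (22,0) -> (22.45,-1.949) [heading=283, draw]
FD 2: (22.45,-1.949) -> (22.9,-3.897) [heading=283, draw]
FD 10: (22.9,-3.897) -> (25.149,-13.641) [heading=283, draw]
FD 14: (25.149,-13.641) -> (28.299,-27.282) [heading=283, draw]
Final: pos=(28.299,-27.282), heading=283, 6 segment(s) drawn
Waypoints (7 total):
(0, 0)
(14, 0)
(22, 0)
(22.45, -1.949)
(22.9, -3.897)
(25.149, -13.641)
(28.299, -27.282)

Answer: (0, 0)
(14, 0)
(22, 0)
(22.45, -1.949)
(22.9, -3.897)
(25.149, -13.641)
(28.299, -27.282)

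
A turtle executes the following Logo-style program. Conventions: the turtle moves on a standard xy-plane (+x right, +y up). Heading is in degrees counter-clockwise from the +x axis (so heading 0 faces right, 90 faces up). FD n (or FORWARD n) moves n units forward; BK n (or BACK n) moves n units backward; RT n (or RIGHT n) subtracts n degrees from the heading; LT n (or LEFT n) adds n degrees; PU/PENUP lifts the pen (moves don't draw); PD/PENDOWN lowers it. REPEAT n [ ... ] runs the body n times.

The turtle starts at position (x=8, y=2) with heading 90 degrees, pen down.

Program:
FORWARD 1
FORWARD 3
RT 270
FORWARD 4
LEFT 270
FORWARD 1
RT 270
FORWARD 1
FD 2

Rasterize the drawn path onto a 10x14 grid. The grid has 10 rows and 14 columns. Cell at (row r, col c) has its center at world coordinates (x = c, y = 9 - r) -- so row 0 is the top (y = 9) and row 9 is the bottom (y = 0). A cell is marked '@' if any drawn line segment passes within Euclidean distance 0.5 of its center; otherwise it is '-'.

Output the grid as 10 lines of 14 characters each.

Answer: --------------
--------------
-@@@@---------
----@@@@@-----
--------@-----
--------@-----
--------@-----
--------@-----
--------------
--------------

Derivation:
Segment 0: (8,2) -> (8,3)
Segment 1: (8,3) -> (8,6)
Segment 2: (8,6) -> (4,6)
Segment 3: (4,6) -> (4,7)
Segment 4: (4,7) -> (3,7)
Segment 5: (3,7) -> (1,7)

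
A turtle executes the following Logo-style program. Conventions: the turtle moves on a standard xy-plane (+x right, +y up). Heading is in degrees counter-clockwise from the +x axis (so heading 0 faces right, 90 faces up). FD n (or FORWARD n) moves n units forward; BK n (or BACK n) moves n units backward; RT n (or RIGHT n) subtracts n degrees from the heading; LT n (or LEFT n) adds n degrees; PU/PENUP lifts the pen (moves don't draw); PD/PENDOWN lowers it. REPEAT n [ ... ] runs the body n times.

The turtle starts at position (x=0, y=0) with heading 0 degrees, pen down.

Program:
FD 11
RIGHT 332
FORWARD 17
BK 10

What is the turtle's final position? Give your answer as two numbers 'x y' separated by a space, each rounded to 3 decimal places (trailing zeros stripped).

Executing turtle program step by step:
Start: pos=(0,0), heading=0, pen down
FD 11: (0,0) -> (11,0) [heading=0, draw]
RT 332: heading 0 -> 28
FD 17: (11,0) -> (26.01,7.981) [heading=28, draw]
BK 10: (26.01,7.981) -> (17.181,3.286) [heading=28, draw]
Final: pos=(17.181,3.286), heading=28, 3 segment(s) drawn

Answer: 17.181 3.286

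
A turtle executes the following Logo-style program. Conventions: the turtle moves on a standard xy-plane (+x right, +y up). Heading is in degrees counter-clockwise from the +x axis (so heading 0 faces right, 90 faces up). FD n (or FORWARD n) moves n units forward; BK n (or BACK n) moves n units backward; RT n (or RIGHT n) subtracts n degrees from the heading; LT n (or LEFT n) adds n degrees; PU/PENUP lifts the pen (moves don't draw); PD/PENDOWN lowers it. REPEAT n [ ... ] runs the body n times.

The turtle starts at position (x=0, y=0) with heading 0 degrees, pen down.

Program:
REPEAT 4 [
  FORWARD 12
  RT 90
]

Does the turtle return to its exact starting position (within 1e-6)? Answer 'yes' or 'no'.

Answer: yes

Derivation:
Executing turtle program step by step:
Start: pos=(0,0), heading=0, pen down
REPEAT 4 [
  -- iteration 1/4 --
  FD 12: (0,0) -> (12,0) [heading=0, draw]
  RT 90: heading 0 -> 270
  -- iteration 2/4 --
  FD 12: (12,0) -> (12,-12) [heading=270, draw]
  RT 90: heading 270 -> 180
  -- iteration 3/4 --
  FD 12: (12,-12) -> (0,-12) [heading=180, draw]
  RT 90: heading 180 -> 90
  -- iteration 4/4 --
  FD 12: (0,-12) -> (0,0) [heading=90, draw]
  RT 90: heading 90 -> 0
]
Final: pos=(0,0), heading=0, 4 segment(s) drawn

Start position: (0, 0)
Final position: (0, 0)
Distance = 0; < 1e-6 -> CLOSED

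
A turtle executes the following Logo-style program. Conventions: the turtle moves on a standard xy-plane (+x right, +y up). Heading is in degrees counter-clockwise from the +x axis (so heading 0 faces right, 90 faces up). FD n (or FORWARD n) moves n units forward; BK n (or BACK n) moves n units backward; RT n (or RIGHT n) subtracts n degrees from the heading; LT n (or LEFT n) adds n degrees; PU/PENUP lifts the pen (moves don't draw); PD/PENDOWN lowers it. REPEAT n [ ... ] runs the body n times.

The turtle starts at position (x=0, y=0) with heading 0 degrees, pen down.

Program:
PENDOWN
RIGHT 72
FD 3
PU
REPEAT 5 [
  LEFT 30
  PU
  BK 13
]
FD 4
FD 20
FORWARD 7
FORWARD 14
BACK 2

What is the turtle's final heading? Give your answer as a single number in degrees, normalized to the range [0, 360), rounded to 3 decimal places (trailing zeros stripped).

Executing turtle program step by step:
Start: pos=(0,0), heading=0, pen down
PD: pen down
RT 72: heading 0 -> 288
FD 3: (0,0) -> (0.927,-2.853) [heading=288, draw]
PU: pen up
REPEAT 5 [
  -- iteration 1/5 --
  LT 30: heading 288 -> 318
  PU: pen up
  BK 13: (0.927,-2.853) -> (-8.734,5.846) [heading=318, move]
  -- iteration 2/5 --
  LT 30: heading 318 -> 348
  PU: pen up
  BK 13: (-8.734,5.846) -> (-21.45,8.548) [heading=348, move]
  -- iteration 3/5 --
  LT 30: heading 348 -> 18
  PU: pen up
  BK 13: (-21.45,8.548) -> (-33.813,4.531) [heading=18, move]
  -- iteration 4/5 --
  LT 30: heading 18 -> 48
  PU: pen up
  BK 13: (-33.813,4.531) -> (-42.512,-5.13) [heading=48, move]
  -- iteration 5/5 --
  LT 30: heading 48 -> 78
  PU: pen up
  BK 13: (-42.512,-5.13) -> (-45.215,-17.846) [heading=78, move]
]
FD 4: (-45.215,-17.846) -> (-44.383,-13.933) [heading=78, move]
FD 20: (-44.383,-13.933) -> (-40.225,5.63) [heading=78, move]
FD 7: (-40.225,5.63) -> (-38.77,12.477) [heading=78, move]
FD 14: (-38.77,12.477) -> (-35.859,26.171) [heading=78, move]
BK 2: (-35.859,26.171) -> (-36.275,24.215) [heading=78, move]
Final: pos=(-36.275,24.215), heading=78, 1 segment(s) drawn

Answer: 78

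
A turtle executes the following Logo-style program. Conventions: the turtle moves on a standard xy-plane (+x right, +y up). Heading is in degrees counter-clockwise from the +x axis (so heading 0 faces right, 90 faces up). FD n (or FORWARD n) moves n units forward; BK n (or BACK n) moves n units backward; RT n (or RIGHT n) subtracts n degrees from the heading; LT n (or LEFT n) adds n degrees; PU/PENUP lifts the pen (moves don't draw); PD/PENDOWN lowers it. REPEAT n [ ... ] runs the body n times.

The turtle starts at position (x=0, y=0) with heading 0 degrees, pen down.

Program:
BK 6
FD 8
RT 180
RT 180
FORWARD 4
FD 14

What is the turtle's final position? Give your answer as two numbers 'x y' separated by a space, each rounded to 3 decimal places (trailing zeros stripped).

Executing turtle program step by step:
Start: pos=(0,0), heading=0, pen down
BK 6: (0,0) -> (-6,0) [heading=0, draw]
FD 8: (-6,0) -> (2,0) [heading=0, draw]
RT 180: heading 0 -> 180
RT 180: heading 180 -> 0
FD 4: (2,0) -> (6,0) [heading=0, draw]
FD 14: (6,0) -> (20,0) [heading=0, draw]
Final: pos=(20,0), heading=0, 4 segment(s) drawn

Answer: 20 0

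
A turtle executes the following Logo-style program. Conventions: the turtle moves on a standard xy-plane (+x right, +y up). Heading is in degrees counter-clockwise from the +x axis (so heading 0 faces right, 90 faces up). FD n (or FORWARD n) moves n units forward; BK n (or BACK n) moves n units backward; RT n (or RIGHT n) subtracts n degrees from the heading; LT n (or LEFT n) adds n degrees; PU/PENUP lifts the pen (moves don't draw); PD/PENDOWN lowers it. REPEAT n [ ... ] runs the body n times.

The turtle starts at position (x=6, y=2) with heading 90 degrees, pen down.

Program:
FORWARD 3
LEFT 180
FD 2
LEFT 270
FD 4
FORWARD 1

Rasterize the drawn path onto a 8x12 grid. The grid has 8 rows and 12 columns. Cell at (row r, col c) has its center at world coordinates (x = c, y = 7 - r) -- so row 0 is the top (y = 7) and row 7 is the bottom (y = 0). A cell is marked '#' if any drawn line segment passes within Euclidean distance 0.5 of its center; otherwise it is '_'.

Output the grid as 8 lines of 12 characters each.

Segment 0: (6,2) -> (6,5)
Segment 1: (6,5) -> (6,3)
Segment 2: (6,3) -> (2,3)
Segment 3: (2,3) -> (1,3)

Answer: ____________
____________
______#_____
______#_____
_######_____
______#_____
____________
____________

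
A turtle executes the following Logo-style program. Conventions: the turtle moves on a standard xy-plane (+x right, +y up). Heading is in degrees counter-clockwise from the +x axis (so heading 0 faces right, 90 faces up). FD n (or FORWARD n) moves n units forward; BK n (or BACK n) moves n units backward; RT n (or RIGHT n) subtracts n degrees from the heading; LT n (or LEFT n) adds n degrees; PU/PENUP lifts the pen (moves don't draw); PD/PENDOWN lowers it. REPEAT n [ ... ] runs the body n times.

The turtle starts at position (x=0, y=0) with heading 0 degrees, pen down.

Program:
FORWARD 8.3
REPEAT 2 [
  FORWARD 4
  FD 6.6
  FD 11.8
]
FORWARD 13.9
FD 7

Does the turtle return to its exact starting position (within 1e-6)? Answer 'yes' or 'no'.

Executing turtle program step by step:
Start: pos=(0,0), heading=0, pen down
FD 8.3: (0,0) -> (8.3,0) [heading=0, draw]
REPEAT 2 [
  -- iteration 1/2 --
  FD 4: (8.3,0) -> (12.3,0) [heading=0, draw]
  FD 6.6: (12.3,0) -> (18.9,0) [heading=0, draw]
  FD 11.8: (18.9,0) -> (30.7,0) [heading=0, draw]
  -- iteration 2/2 --
  FD 4: (30.7,0) -> (34.7,0) [heading=0, draw]
  FD 6.6: (34.7,0) -> (41.3,0) [heading=0, draw]
  FD 11.8: (41.3,0) -> (53.1,0) [heading=0, draw]
]
FD 13.9: (53.1,0) -> (67,0) [heading=0, draw]
FD 7: (67,0) -> (74,0) [heading=0, draw]
Final: pos=(74,0), heading=0, 9 segment(s) drawn

Start position: (0, 0)
Final position: (74, 0)
Distance = 74; >= 1e-6 -> NOT closed

Answer: no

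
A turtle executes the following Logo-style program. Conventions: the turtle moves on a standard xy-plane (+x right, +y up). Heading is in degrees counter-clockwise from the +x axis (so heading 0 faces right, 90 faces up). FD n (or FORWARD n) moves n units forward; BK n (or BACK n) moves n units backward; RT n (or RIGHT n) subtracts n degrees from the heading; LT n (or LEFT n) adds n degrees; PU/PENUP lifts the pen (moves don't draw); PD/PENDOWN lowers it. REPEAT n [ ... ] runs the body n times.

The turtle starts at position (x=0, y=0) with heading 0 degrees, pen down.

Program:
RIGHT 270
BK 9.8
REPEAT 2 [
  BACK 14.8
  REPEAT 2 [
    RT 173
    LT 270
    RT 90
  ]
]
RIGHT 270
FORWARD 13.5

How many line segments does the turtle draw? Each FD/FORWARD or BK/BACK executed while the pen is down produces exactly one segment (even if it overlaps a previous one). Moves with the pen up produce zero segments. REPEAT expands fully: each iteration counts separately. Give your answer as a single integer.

Executing turtle program step by step:
Start: pos=(0,0), heading=0, pen down
RT 270: heading 0 -> 90
BK 9.8: (0,0) -> (0,-9.8) [heading=90, draw]
REPEAT 2 [
  -- iteration 1/2 --
  BK 14.8: (0,-9.8) -> (0,-24.6) [heading=90, draw]
  REPEAT 2 [
    -- iteration 1/2 --
    RT 173: heading 90 -> 277
    LT 270: heading 277 -> 187
    RT 90: heading 187 -> 97
    -- iteration 2/2 --
    RT 173: heading 97 -> 284
    LT 270: heading 284 -> 194
    RT 90: heading 194 -> 104
  ]
  -- iteration 2/2 --
  BK 14.8: (0,-24.6) -> (3.58,-38.96) [heading=104, draw]
  REPEAT 2 [
    -- iteration 1/2 --
    RT 173: heading 104 -> 291
    LT 270: heading 291 -> 201
    RT 90: heading 201 -> 111
    -- iteration 2/2 --
    RT 173: heading 111 -> 298
    LT 270: heading 298 -> 208
    RT 90: heading 208 -> 118
  ]
]
RT 270: heading 118 -> 208
FD 13.5: (3.58,-38.96) -> (-8.339,-45.298) [heading=208, draw]
Final: pos=(-8.339,-45.298), heading=208, 4 segment(s) drawn
Segments drawn: 4

Answer: 4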